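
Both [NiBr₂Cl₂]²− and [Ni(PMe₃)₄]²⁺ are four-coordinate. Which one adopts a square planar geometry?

[Ni(PMe₃)₄]²⁺

For [NiBr₂Cl₂]²−: Summing ligand charges against the −2 overall charge gives an oxidation state of +2 for nickel. Group 10 minus oxidation state 2 gives a d⁸ configuration. Bromide and chloride are weak-field ligands. With weak-field ligands the CFSE gain from square planar is small, so a 3d d⁸ ion takes the sterically preferred tetrahedral geometry. → tetrahedral.
For [Ni(PMe₃)₄]²⁺: Trimethylphosphine is neutral; balancing the +2 overall charge requires Ni(II). Nickel is a group-10 element; Ni(II) is therefore d⁸. Trimethylphosphine is a strong-field ligand (high in the spectrochemical series). A 3d d⁸ ion with strong-field ligands gains enough CFSE to favour square planar over tetrahedral. → square planar.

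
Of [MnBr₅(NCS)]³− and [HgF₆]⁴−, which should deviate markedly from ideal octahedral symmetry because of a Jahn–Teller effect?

[MnBr₅(NCS)]³−: Each bromide is −1; each isothiocyanate is −1; balancing the −3 overall charge requires Mn(III). Manganese is a group-7 element; Mn(III) is therefore d⁴. Bromide and isothiocyanate are weak-field ligands for a first-row metal, so the complex is high-spin. The t₂g³e_g¹ (high-spin) configuration has an unevenly filled e_g set; the Jahn–Teller theorem predicts a tetragonal distortion (typically axial elongation) to lift the degeneracy.
[HgF₆]⁴−: Each fluoride is −1; balancing the −4 overall charge requires Hg(II). Mercury is a group-12 element; Hg(II) is therefore d¹⁰. The d¹⁰ configuration leaves the e_g set evenly filled (or empty) — no strong Jahn–Teller driving force.

[MnBr₅(NCS)]³−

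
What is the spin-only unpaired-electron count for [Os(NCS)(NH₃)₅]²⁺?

Each isothiocyanate is −1; ammonia is neutral; balancing the +2 overall charge requires Os(III).
Osmium is a group-8 element; Os(III) is therefore d⁵.
The spin state decides the count: a 5d ion has a large Δₒ and is invariably low-spin.
An octahedral low-spin d⁵ ion is t₂g⁵e_g⁰, giving 1 unpaired electron.

1 unpaired electron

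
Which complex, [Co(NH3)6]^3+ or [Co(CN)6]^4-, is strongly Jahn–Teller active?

[Co(CN)6]^4-

[Co(NH3)6]^3+: Ligand charges: ammonia is neutral. With an overall charge of +3 the cobalt centre must be in the +3 oxidation state. Co sits in group 9, so the d-electron count is 9 − 3 = 6. Co(III) has an exceptionally large octahedral splitting and is low-spin with essentially every ligand except fluoride. The d⁶ configuration leaves the e_g set evenly filled (or empty) — no strong Jahn–Teller driving force.
[Co(CN)6]^4-: Summing ligand charges against the −4 overall charge gives an oxidation state of +2 for cobalt. Cobalt is a group-9 element; Co(II) is therefore d⁷. Cyanide is a strong-field ligand (high in the spectrochemical series) for a first-row metal, so the complex is low-spin. The t₂g⁶e_g¹ (low-spin) configuration has an unevenly filled e_g set; the Jahn–Teller theorem predicts a tetragonal distortion (typically axial elongation) to lift the degeneracy.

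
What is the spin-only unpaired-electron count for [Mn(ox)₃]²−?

Summing ligand charges against the −2 overall charge gives an oxidation state of +4 for manganese.
Manganese is a group-7 element; Mn(IV) is therefore d³.
Counting donor atoms: 3×oxalate (bidentate) → 6 donors. Coordination number = 6.
In an octahedral field the d³ configuration is t₂g³e_g⁰ (only one arrangement possible), giving 3 unpaired electrons.

3 unpaired electrons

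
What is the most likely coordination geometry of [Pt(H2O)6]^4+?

octahedral

Summing ligand charges against the +4 overall charge gives an oxidation state of +4 for platinum.
Group 10 minus oxidation state 4 gives a d⁶ configuration.
With 6 monodentate ligands the coordination number is 6.
Six donors around a single metal centre give an octahedral coordination sphere.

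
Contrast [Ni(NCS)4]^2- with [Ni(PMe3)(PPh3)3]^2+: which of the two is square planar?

[Ni(PMe3)(PPh3)3]^2+

For [Ni(NCS)4]^2-: Summing ligand charges against the −2 overall charge gives an oxidation state of +2 for nickel. Nickel is a group-10 element; Ni(II) is therefore d⁸. Isothiocyanate is a weak-field ligand. With weak-field ligands the CFSE gain from square planar is small, so a 3d d⁸ ion takes the sterically preferred tetrahedral geometry. → tetrahedral.
For [Ni(PMe3)(PPh3)3]^2+: Summing ligand charges against the +2 overall charge gives an oxidation state of +2 for nickel. Ni sits in group 10, so the d-electron count is 10 − 2 = 8. Trimethylphosphine and triphenylphosphine are strong-field ligands (high in the spectrochemical series). A 3d d⁸ ion with strong-field ligands gains enough CFSE to favour square planar over tetrahedral. → square planar.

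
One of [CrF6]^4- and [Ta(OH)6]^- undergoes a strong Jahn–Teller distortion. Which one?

[CrF6]^4-: Summing ligand charges against the −4 overall charge gives an oxidation state of +2 for chromium. Group 6 minus oxidation state 2 gives a d⁴ configuration. Fluoride is a weak-field ligand for a first-row metal, so the complex is high-spin. The t₂g³e_g¹ (high-spin) configuration has an unevenly filled e_g set; the Jahn–Teller theorem predicts a tetragonal distortion (typically axial elongation) to lift the degeneracy.
[Ta(OH)6]^-: Summing ligand charges against the −1 overall charge gives an oxidation state of +5 for tantalum. Tantalum is a group-5 element; Ta(V) is therefore d⁰. The d⁰ configuration leaves the e_g set evenly filled (or empty) — no strong Jahn–Teller driving force.

[CrF6]^4-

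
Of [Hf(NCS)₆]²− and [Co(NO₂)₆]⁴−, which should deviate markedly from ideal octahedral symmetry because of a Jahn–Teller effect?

[Co(NO₂)₆]⁴−

[Hf(NCS)₆]²−: Each isothiocyanate is −1; balancing the −2 overall charge requires Hf(IV). Hafnium is a group-4 element; Hf(IV) is therefore d⁰. The d⁰ configuration leaves the e_g set evenly filled (or empty) — no strong Jahn–Teller driving force.
[Co(NO₂)₆]⁴−: Each nitro (N-bound nitrite) is −1; balancing the −4 overall charge requires Co(II). Group 9 minus oxidation state 2 gives a d⁷ configuration. Nitro (N-bound nitrite) is a strong-field ligand (high in the spectrochemical series) for a first-row metal, so the complex is low-spin. The t₂g⁶e_g¹ (low-spin) configuration has an unevenly filled e_g set; the Jahn–Teller theorem predicts a tetragonal distortion (typically axial elongation) to lift the degeneracy.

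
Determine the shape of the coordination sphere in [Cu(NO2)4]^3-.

Ligand charges: each nitro (N-bound nitrite) is −1. With an overall charge of −3 the copper centre must be in the +1 oxidation state.
Copper is a group-11 element; Cu(I) is therefore d¹⁰.
Coordination number: 4.
A d¹⁰ ion has no crystal-field stabilisation preference between square planar and tetrahedral, so four ligands adopt the sterically favoured tetrahedral geometry.

tetrahedral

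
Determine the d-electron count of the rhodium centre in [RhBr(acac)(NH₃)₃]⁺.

Ligand charges: each bromide is −1; each acetylacetonate is −1; ammonia is neutral. With an overall charge of +1 the rhodium centre must be in the +3 oxidation state.
Rhodium is a group-9 element; Rh(III) is therefore d⁶.

d⁶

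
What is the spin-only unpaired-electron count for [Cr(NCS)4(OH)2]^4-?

Ligand charges: each isothiocyanate is −1; each hydroxide is −1. With an overall charge of −4 the chromium centre must be in the +2 oxidation state.
Chromium is a group-6 element; Cr(II) is therefore d⁴.
The spin state decides the count: Hydroxide and isothiocyanate are weak-field ligands for a first-row metal, so the complex is high-spin.
An octahedral high-spin d⁴ ion is t₂g³e_g¹, giving 4 unpaired electrons.

4 unpaired electrons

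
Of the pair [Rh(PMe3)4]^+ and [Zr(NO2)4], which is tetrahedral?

[Zr(NO2)4]

For [Rh(PMe3)4]^+: Summing ligand charges against the +1 overall charge gives an oxidation state of +1 for rhodium. Rhodium is a group-9 element; Rh(I) is therefore d⁸. A 4d d⁸ ion has a large crystal-field splitting; square planar leaves the high-energy d_{x²−y²} orbital empty and maximises CFSE. → square planar.
For [Zr(NO2)4]: Each nitro (N-bound nitrite) is −1; balancing the 0 overall charge requires Zr(IV). Zr sits in group 4, so the d-electron count is 4 − 4 = 0. A d⁰ ion has no crystal-field stabilisation preference between square planar and tetrahedral, so four ligands adopt the sterically favoured tetrahedral geometry. → tetrahedral.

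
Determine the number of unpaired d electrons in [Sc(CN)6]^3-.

0 unpaired electrons

Ligand charges: each cyanide is −1. With an overall charge of −3 the scandium centre must be in the +3 oxidation state.
Scandium is a group-3 element; Sc(III) is therefore d⁰.
In an octahedral field the d⁰ configuration is t₂g⁰e_g⁰, giving 0 unpaired electrons.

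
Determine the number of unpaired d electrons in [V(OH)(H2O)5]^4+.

Each hydroxide is −1; water is neutral; balancing the +4 overall charge requires V(V).
V sits in group 5, so the d-electron count is 5 − 5 = 0.
In an octahedral field the d⁰ configuration is t₂g⁰e_g⁰, giving 0 unpaired electrons.

0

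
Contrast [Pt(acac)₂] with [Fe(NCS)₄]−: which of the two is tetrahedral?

[Fe(NCS)₄]−

For [Pt(acac)₂]: Summing ligand charges against the 0 overall charge gives an oxidation state of +2 for platinum. Group 10 minus oxidation state 2 gives a d⁸ configuration. A 5d d⁸ ion has a large crystal-field splitting; square planar leaves the high-energy d_{x²−y²} orbital empty and maximises CFSE. → square planar.
For [Fe(NCS)₄]−: Ligand charges: each isothiocyanate is −1. With an overall charge of −1 the iron centre must be in the +3 oxidation state. Iron is a group-8 element; Fe(III) is therefore d⁵. A high-spin d⁵ ion has zero CFSE in either geometry, so four ligands adopt the sterically favoured tetrahedral geometry. → tetrahedral.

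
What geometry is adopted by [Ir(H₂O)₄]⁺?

Summing ligand charges against the +1 overall charge gives an oxidation state of +1 for iridium.
Ir sits in group 9, so the d-electron count is 9 − 1 = 8.
With 4 monodentate ligands the coordination number is 4.
A 5d d⁸ ion has a large crystal-field splitting; square planar leaves the high-energy d_{x²−y²} orbital empty and maximises CFSE.

square planar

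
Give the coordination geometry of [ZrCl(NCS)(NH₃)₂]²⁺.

Summing ligand charges against the +2 overall charge gives an oxidation state of +4 for zirconium.
Zr sits in group 4, so the d-electron count is 4 − 4 = 0.
Coordination number: 4.
A d⁰ ion has no crystal-field stabilisation preference between square planar and tetrahedral, so four ligands adopt the sterically favoured tetrahedral geometry.

tetrahedral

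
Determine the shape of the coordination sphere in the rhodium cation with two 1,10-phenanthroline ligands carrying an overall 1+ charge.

Summing ligand charges against the +1 overall charge gives an oxidation state of +1 for rhodium.
Rh sits in group 9, so the d-electron count is 9 − 1 = 8.
Counting donor atoms: 2×1,10-phenanthroline (bidentate) → 4 donors. Coordination number = 4.
A 4d d⁸ ion has a large crystal-field splitting; square planar leaves the high-energy d_{x²−y²} orbital empty and maximises CFSE.

square planar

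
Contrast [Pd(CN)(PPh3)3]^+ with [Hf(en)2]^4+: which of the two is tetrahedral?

[Hf(en)2]^4+

For [Pd(CN)(PPh3)3]^+: Summing ligand charges against the +1 overall charge gives an oxidation state of +2 for palladium. Palladium is a group-10 element; Pd(II) is therefore d⁸. A 4d d⁸ ion has a large crystal-field splitting; square planar leaves the high-energy d_{x²−y²} orbital empty and maximises CFSE. → square planar.
For [Hf(en)2]^4+: Ethylenediamine is neutral; balancing the +4 overall charge requires Hf(IV). Group 4 minus oxidation state 4 gives a d⁰ configuration. A d⁰ ion has no crystal-field stabilisation preference between square planar and tetrahedral, so four ligands adopt the sterically favoured tetrahedral geometry. → tetrahedral.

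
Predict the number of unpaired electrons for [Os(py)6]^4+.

2 unpaired electrons

Summing ligand charges against the +4 overall charge gives an oxidation state of +4 for osmium.
Group 8 minus oxidation state 4 gives a d⁴ configuration.
The spin state decides the count: a 5d ion has a large Δₒ and is invariably low-spin.
An octahedral low-spin d⁴ ion is t₂g⁴e_g⁰, giving 2 unpaired electrons.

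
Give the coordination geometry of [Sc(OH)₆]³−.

octahedral

Summing ligand charges against the −3 overall charge gives an oxidation state of +3 for scandium.
Sc sits in group 3, so the d-electron count is 3 − 3 = 0.
With 6 monodentate ligands the coordination number is 6.
Six donors around a single metal centre give an octahedral coordination sphere.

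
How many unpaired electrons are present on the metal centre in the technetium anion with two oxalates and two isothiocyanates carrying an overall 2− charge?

3

Each oxalate is −2; each isothiocyanate is −1; balancing the −2 overall charge requires Tc(IV).
Technetium is a group-7 element; Tc(IV) is therefore d³.
Counting donor atoms: 2×oxalate (bidentate) → 4 donors; 2×isothiocyanate (monodentate) → 2 donors. Coordination number = 6.
In an octahedral field the d³ configuration is t₂g³e_g⁰ (only one arrangement possible), giving 3 unpaired electrons.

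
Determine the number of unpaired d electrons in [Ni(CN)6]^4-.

Ligand charges: each cyanide is −1. With an overall charge of −4 the nickel centre must be in the +2 oxidation state.
Nickel is a group-10 element; Ni(II) is therefore d⁸.
In an octahedral field the d⁸ configuration is t₂g⁶e_g² (only one arrangement possible), giving 2 unpaired electrons.

2 unpaired electrons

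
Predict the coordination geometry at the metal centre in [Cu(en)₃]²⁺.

Ethylenediamine is neutral; balancing the +2 overall charge requires Cu(II).
Cu sits in group 11, so the d-electron count is 11 − 2 = 9.
Counting donor atoms: 3×ethylenediamine (bidentate) → 6 donors. Coordination number = 6.
Six donors around a single metal centre give an octahedral coordination sphere.

octahedral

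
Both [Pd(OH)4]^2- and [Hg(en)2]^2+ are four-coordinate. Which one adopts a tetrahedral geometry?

For [Pd(OH)4]^2-: Each hydroxide is −1; balancing the −2 overall charge requires Pd(II). Pd sits in group 10, so the d-electron count is 10 − 2 = 8. A 4d d⁸ ion has a large crystal-field splitting; square planar leaves the high-energy d_{x²−y²} orbital empty and maximises CFSE. → square planar.
For [Hg(en)2]^2+: Ligand charges: ethylenediamine is neutral. With an overall charge of +2 the mercury centre must be in the +2 oxidation state. Group 12 minus oxidation state 2 gives a d¹⁰ configuration. A d¹⁰ ion has no crystal-field stabilisation preference between square planar and tetrahedral, so four ligands adopt the sterically favoured tetrahedral geometry. → tetrahedral.

[Hg(en)2]^2+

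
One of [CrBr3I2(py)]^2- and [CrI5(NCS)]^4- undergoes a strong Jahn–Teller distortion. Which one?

[CrI5(NCS)]^4-

[CrBr3I2(py)]^2-: Each bromide is −1; each iodide is −1; pyridine is neutral; balancing the −2 overall charge requires Cr(III). Chromium is a group-6 element; Cr(III) is therefore d³. The d³ configuration leaves the e_g set evenly filled (or empty) — no strong Jahn–Teller driving force.
[CrI5(NCS)]^4-: Each iodide is −1; each isothiocyanate is −1; balancing the −4 overall charge requires Cr(II). Cr sits in group 6, so the d-electron count is 6 − 2 = 4. Iodide and isothiocyanate are weak-field ligands for a first-row metal, so the complex is high-spin. The t₂g³e_g¹ (high-spin) configuration has an unevenly filled e_g set; the Jahn–Teller theorem predicts a tetragonal distortion (typically axial elongation) to lift the degeneracy.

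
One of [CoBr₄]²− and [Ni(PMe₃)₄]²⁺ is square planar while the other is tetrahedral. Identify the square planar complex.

[Ni(PMe₃)₄]²⁺

For [CoBr₄]²−: Ligand charges: each bromide is −1. With an overall charge of −2 the cobalt centre must be in the +2 oxidation state. Group 9 minus oxidation state 2 gives a d⁷ configuration. For a high-spin 3d d⁷ ion with weak-field ligands the small Δₜ gives little square-planar CFSE advantage, so four ligands adopt the sterically favoured tetrahedral geometry. → tetrahedral.
For [Ni(PMe₃)₄]²⁺: Trimethylphosphine is neutral; balancing the +2 overall charge requires Ni(II). Group 10 minus oxidation state 2 gives a d⁸ configuration. Trimethylphosphine is a strong-field ligand (high in the spectrochemical series). A 3d d⁸ ion with strong-field ligands gains enough CFSE to favour square planar over tetrahedral. → square planar.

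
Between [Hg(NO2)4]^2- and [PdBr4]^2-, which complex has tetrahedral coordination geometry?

For [Hg(NO2)4]^2-: Ligand charges: each nitro (N-bound nitrite) is −1. With an overall charge of −2 the mercury centre must be in the +2 oxidation state. Group 12 minus oxidation state 2 gives a d¹⁰ configuration. A d¹⁰ ion has no crystal-field stabilisation preference between square planar and tetrahedral, so four ligands adopt the sterically favoured tetrahedral geometry. → tetrahedral.
For [PdBr4]^2-: Each bromide is −1; balancing the −2 overall charge requires Pd(II). Pd sits in group 10, so the d-electron count is 10 − 2 = 8. A 4d d⁸ ion has a large crystal-field splitting; square planar leaves the high-energy d_{x²−y²} orbital empty and maximises CFSE. → square planar.

[Hg(NO2)4]^2-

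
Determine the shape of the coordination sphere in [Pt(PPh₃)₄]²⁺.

square planar

Ligand charges: triphenylphosphine is neutral. With an overall charge of +2 the platinum centre must be in the +2 oxidation state.
Group 10 minus oxidation state 2 gives a d⁸ configuration.
With 4 monodentate ligands the coordination number is 4.
A 5d d⁸ ion has a large crystal-field splitting; square planar leaves the high-energy d_{x²−y²} orbital empty and maximises CFSE.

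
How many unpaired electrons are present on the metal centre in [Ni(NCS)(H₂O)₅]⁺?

2

Ligand charges: each isothiocyanate is −1; water is neutral. With an overall charge of +1 the nickel centre must be in the +2 oxidation state.
Group 10 minus oxidation state 2 gives a d⁸ configuration.
In an octahedral field the d⁸ configuration is t₂g⁶e_g² (only one arrangement possible), giving 2 unpaired electrons.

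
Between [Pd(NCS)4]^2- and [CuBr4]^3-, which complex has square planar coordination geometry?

[Pd(NCS)4]^2-

For [Pd(NCS)4]^2-: Summing ligand charges against the −2 overall charge gives an oxidation state of +2 for palladium. Palladium is a group-10 element; Pd(II) is therefore d⁸. A 4d d⁸ ion has a large crystal-field splitting; square planar leaves the high-energy d_{x²−y²} orbital empty and maximises CFSE. → square planar.
For [CuBr4]^3-: Summing ligand charges against the −3 overall charge gives an oxidation state of +1 for copper. Copper is a group-11 element; Cu(I) is therefore d¹⁰. A d¹⁰ ion has no crystal-field stabilisation preference between square planar and tetrahedral, so four ligands adopt the sterically favoured tetrahedral geometry. → tetrahedral.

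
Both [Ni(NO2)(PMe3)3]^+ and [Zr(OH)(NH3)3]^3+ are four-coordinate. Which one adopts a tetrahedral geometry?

For [Ni(NO2)(PMe3)3]^+: Summing ligand charges against the +1 overall charge gives an oxidation state of +2 for nickel. Group 10 minus oxidation state 2 gives a d⁸ configuration. Nitro (N-bound nitrite) and trimethylphosphine are strong-field ligands (high in the spectrochemical series). A 3d d⁸ ion with strong-field ligands gains enough CFSE to favour square planar over tetrahedral. → square planar.
For [Zr(OH)(NH3)3]^3+: Ligand charges: each hydroxide is −1; ammonia is neutral. With an overall charge of +3 the zirconium centre must be in the +4 oxidation state. Zirconium is a group-4 element; Zr(IV) is therefore d⁰. A d⁰ ion has no crystal-field stabilisation preference between square planar and tetrahedral, so four ligands adopt the sterically favoured tetrahedral geometry. → tetrahedral.

[Zr(OH)(NH3)3]^3+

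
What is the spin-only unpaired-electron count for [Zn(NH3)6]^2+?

Summing ligand charges against the +2 overall charge gives an oxidation state of +2 for zinc.
Zinc is a group-12 element; Zn(II) is therefore d¹⁰.
In an octahedral field the d¹⁰ configuration is t₂g⁶e_g⁴, giving 0 unpaired electrons.

0 unpaired electrons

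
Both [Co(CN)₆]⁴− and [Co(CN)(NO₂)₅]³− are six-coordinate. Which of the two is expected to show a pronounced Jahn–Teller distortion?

[Co(CN)₆]⁴−: Summing ligand charges against the −4 overall charge gives an oxidation state of +2 for cobalt. Group 9 minus oxidation state 2 gives a d⁷ configuration. Cyanide is a strong-field ligand (high in the spectrochemical series) for a first-row metal, so the complex is low-spin. The t₂g⁶e_g¹ (low-spin) configuration has an unevenly filled e_g set; the Jahn–Teller theorem predicts a tetragonal distortion (typically axial elongation) to lift the degeneracy.
[Co(CN)(NO₂)₅]³−: Each cyanide is −1; each nitro (N-bound nitrite) is −1; balancing the −3 overall charge requires Co(III). Group 9 minus oxidation state 3 gives a d⁶ configuration. Co(III) has an exceptionally large octahedral splitting and is low-spin with essentially every ligand except fluoride. The d⁶ configuration leaves the e_g set evenly filled (or empty) — no strong Jahn–Teller driving force.

[Co(CN)₆]⁴−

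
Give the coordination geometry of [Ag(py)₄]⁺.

tetrahedral

Pyridine is neutral; balancing the +1 overall charge requires Ag(I).
Group 11 minus oxidation state 1 gives a d¹⁰ configuration.
With 4 monodentate ligands the coordination number is 4.
A d¹⁰ ion has no crystal-field stabilisation preference between square planar and tetrahedral, so four ligands adopt the sterically favoured tetrahedral geometry.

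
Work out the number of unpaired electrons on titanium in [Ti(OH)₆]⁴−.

Summing ligand charges against the −4 overall charge gives an oxidation state of +2 for titanium.
Titanium is a group-4 element; Ti(II) is therefore d².
In an octahedral field the d² configuration is t₂g²e_g⁰ (only one arrangement possible), giving 2 unpaired electrons.

2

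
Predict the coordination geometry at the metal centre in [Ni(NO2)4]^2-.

Summing ligand charges against the −2 overall charge gives an oxidation state of +2 for nickel.
Group 10 minus oxidation state 2 gives a d⁸ configuration.
With 4 monodentate ligands the coordination number is 4.
Nitro (N-bound nitrite) is a strong-field ligand (high in the spectrochemical series).
A 3d d⁸ ion with strong-field ligands gains enough CFSE to favour square planar over tetrahedral.

square planar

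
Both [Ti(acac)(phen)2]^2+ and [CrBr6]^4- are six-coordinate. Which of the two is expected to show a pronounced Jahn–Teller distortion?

[Ti(acac)(phen)2]^2+: Ligand charges: each acetylacetonate is −1; 1,10-phenanthroline is neutral. With an overall charge of +2 the titanium centre must be in the +3 oxidation state. Titanium is a group-4 element; Ti(III) is therefore d¹. The d¹ configuration leaves the e_g set evenly filled (or empty) — no strong Jahn–Teller driving force.
[CrBr6]^4-: Ligand charges: each bromide is −1. With an overall charge of −4 the chromium centre must be in the +2 oxidation state. Group 6 minus oxidation state 2 gives a d⁴ configuration. Bromide is a weak-field ligand for a first-row metal, so the complex is high-spin. The t₂g³e_g¹ (high-spin) configuration has an unevenly filled e_g set; the Jahn–Teller theorem predicts a tetragonal distortion (typically axial elongation) to lift the degeneracy.

[CrBr6]^4-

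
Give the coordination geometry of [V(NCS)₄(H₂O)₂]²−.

octahedral

Summing ligand charges against the −2 overall charge gives an oxidation state of +2 for vanadium.
V sits in group 5, so the d-electron count is 5 − 2 = 3.
Coordination number: 6.
Six donors around a single metal centre give an octahedral coordination sphere.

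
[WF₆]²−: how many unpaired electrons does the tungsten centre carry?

Summing ligand charges against the −2 overall charge gives an oxidation state of +4 for tungsten.
Group 6 minus oxidation state 4 gives a d² configuration.
In an octahedral field the d² configuration is t₂g²e_g⁰ (only one arrangement possible), giving 2 unpaired electrons.

2 unpaired electrons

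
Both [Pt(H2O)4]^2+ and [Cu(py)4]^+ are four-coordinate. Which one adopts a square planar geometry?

For [Pt(H2O)4]^2+: Ligand charges: water is neutral. With an overall charge of +2 the platinum centre must be in the +2 oxidation state. Platinum is a group-10 element; Pt(II) is therefore d⁸. A 5d d⁸ ion has a large crystal-field splitting; square planar leaves the high-energy d_{x²−y²} orbital empty and maximises CFSE. → square planar.
For [Cu(py)4]^+: Summing ligand charges against the +1 overall charge gives an oxidation state of +1 for copper. Cu sits in group 11, so the d-electron count is 11 − 1 = 10. A d¹⁰ ion has no crystal-field stabilisation preference between square planar and tetrahedral, so four ligands adopt the sterically favoured tetrahedral geometry. → tetrahedral.

[Pt(H2O)4]^2+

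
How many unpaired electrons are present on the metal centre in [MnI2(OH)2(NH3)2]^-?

Ligand charges: each iodide is −1; each hydroxide is −1; ammonia is neutral. With an overall charge of −1 the manganese centre must be in the +3 oxidation state.
Manganese is a group-7 element; Mn(III) is therefore d⁴.
The spin state decides the count: Hydroxide and iodide are weak-field ligands for a first-row metal, so the complex is high-spin.
An octahedral high-spin d⁴ ion is t₂g³e_g¹, giving 4 unpaired electrons.

4 unpaired electrons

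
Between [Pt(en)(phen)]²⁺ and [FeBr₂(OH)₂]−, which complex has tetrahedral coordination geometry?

[FeBr₂(OH)₂]−

For [Pt(en)(phen)]²⁺: Ethylenediamine is neutral; 1,10-phenanthroline is neutral; balancing the +2 overall charge requires Pt(II). Pt sits in group 10, so the d-electron count is 10 − 2 = 8. A 5d d⁸ ion has a large crystal-field splitting; square planar leaves the high-energy d_{x²−y²} orbital empty and maximises CFSE. → square planar.
For [FeBr₂(OH)₂]−: Ligand charges: each bromide is −1; each hydroxide is −1. With an overall charge of −1 the iron centre must be in the +3 oxidation state. Fe sits in group 8, so the d-electron count is 8 − 3 = 5. A high-spin d⁵ ion has zero CFSE in either geometry, so four ligands adopt the sterically favoured tetrahedral geometry. → tetrahedral.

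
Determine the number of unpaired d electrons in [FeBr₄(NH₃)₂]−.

Summing ligand charges against the −1 overall charge gives an oxidation state of +3 for iron.
Iron is a group-8 element; Fe(III) is therefore d⁵.
The spin state decides the count: Bromide is a weak-field ligand for a first-row metal, so the complex is high-spin.
An octahedral high-spin d⁵ ion is t₂g³e_g², giving 5 unpaired electrons.

5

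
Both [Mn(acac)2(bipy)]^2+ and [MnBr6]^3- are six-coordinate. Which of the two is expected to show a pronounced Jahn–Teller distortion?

[MnBr6]^3-

[Mn(acac)2(bipy)]^2+: Summing ligand charges against the +2 overall charge gives an oxidation state of +4 for manganese. Mn sits in group 7, so the d-electron count is 7 − 4 = 3. The d³ configuration leaves the e_g set evenly filled (or empty) — no strong Jahn–Teller driving force.
[MnBr6]^3-: Each bromide is −1; balancing the −3 overall charge requires Mn(III). Manganese is a group-7 element; Mn(III) is therefore d⁴. Bromide is a weak-field ligand for a first-row metal, so the complex is high-spin. The t₂g³e_g¹ (high-spin) configuration has an unevenly filled e_g set; the Jahn–Teller theorem predicts a tetragonal distortion (typically axial elongation) to lift the degeneracy.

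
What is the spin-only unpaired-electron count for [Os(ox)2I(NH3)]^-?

Each oxalate is −2; each iodide is −1; ammonia is neutral; balancing the −1 overall charge requires Os(IV).
Group 8 minus oxidation state 4 gives a d⁴ configuration.
Counting donor atoms: 2×oxalate (bidentate) → 4 donors; 1×iodide (monodentate) → 1 donor; 1×ammonia (monodentate) → 1 donor. Coordination number = 6.
The spin state decides the count: a 5d ion has a large Δₒ and is invariably low-spin.
An octahedral low-spin d⁴ ion is t₂g⁴e_g⁰, giving 2 unpaired electrons.

2 unpaired electrons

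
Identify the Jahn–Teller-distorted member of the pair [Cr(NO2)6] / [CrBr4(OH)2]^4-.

[CrBr4(OH)2]^4-

[Cr(NO2)6]: Each nitro (N-bound nitrite) is −1; balancing the 0 overall charge requires Cr(VI). Chromium is a group-6 element; Cr(VI) is therefore d⁰. The d⁰ configuration leaves the e_g set evenly filled (or empty) — no strong Jahn–Teller driving force.
[CrBr4(OH)2]^4-: Summing ligand charges against the −4 overall charge gives an oxidation state of +2 for chromium. Chromium is a group-6 element; Cr(II) is therefore d⁴. Bromide and hydroxide are weak-field ligands for a first-row metal, so the complex is high-spin. The t₂g³e_g¹ (high-spin) configuration has an unevenly filled e_g set; the Jahn–Teller theorem predicts a tetragonal distortion (typically axial elongation) to lift the degeneracy.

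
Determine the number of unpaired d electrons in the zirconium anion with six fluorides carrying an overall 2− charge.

Summing ligand charges against the −2 overall charge gives an oxidation state of +4 for zirconium.
Zirconium is a group-4 element; Zr(IV) is therefore d⁰.
In an octahedral field the d⁰ configuration is t₂g⁰e_g⁰, giving 0 unpaired electrons.

0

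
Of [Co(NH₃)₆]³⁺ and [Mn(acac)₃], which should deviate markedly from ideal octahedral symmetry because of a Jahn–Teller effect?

[Co(NH₃)₆]³⁺: Ammonia is neutral; balancing the +3 overall charge requires Co(III). Co sits in group 9, so the d-electron count is 9 − 3 = 6. Co(III) has an exceptionally large octahedral splitting and is low-spin with essentially every ligand except fluoride. The d⁶ configuration leaves the e_g set evenly filled (or empty) — no strong Jahn–Teller driving force.
[Mn(acac)₃]: Summing ligand charges against the 0 overall charge gives an oxidation state of +3 for manganese. Manganese is a group-7 element; Mn(III) is therefore d⁴. Acetylacetonate is a weak-field ligand for a first-row metal, so the complex is high-spin. The t₂g³e_g¹ (high-spin) configuration has an unevenly filled e_g set; the Jahn–Teller theorem predicts a tetragonal distortion (typically axial elongation) to lift the degeneracy.

[Mn(acac)₃]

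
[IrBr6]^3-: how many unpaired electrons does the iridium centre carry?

Summing ligand charges against the −3 overall charge gives an oxidation state of +3 for iridium.
Group 9 minus oxidation state 3 gives a d⁶ configuration.
The spin state decides the count: a 5d ion has a large Δₒ and is invariably low-spin.
An octahedral low-spin d⁶ ion is t₂g⁶e_g⁰, giving 0 unpaired electrons.

0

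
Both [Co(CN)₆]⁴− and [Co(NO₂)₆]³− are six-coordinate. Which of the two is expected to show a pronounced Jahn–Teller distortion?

[Co(CN)₆]⁴−: Summing ligand charges against the −4 overall charge gives an oxidation state of +2 for cobalt. Cobalt is a group-9 element; Co(II) is therefore d⁷. Cyanide is a strong-field ligand (high in the spectrochemical series) for a first-row metal, so the complex is low-spin. The t₂g⁶e_g¹ (low-spin) configuration has an unevenly filled e_g set; the Jahn–Teller theorem predicts a tetragonal distortion (typically axial elongation) to lift the degeneracy.
[Co(NO₂)₆]³−: Ligand charges: each nitro (N-bound nitrite) is −1. With an overall charge of −3 the cobalt centre must be in the +3 oxidation state. Group 9 minus oxidation state 3 gives a d⁶ configuration. Co(III) has an exceptionally large octahedral splitting and is low-spin with essentially every ligand except fluoride. The d⁶ configuration leaves the e_g set evenly filled (or empty) — no strong Jahn–Teller driving force.

[Co(CN)₆]⁴−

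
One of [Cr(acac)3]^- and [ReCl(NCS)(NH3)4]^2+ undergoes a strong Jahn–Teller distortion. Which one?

[Cr(acac)3]^-

[Cr(acac)3]^-: Summing ligand charges against the −1 overall charge gives an oxidation state of +2 for chromium. Chromium is a group-6 element; Cr(II) is therefore d⁴. Acetylacetonate is a weak-field ligand for a first-row metal, so the complex is high-spin. The t₂g³e_g¹ (high-spin) configuration has an unevenly filled e_g set; the Jahn–Teller theorem predicts a tetragonal distortion (typically axial elongation) to lift the degeneracy.
[ReCl(NCS)(NH3)4]^2+: Summing ligand charges against the +2 overall charge gives an oxidation state of +4 for rhenium. Re sits in group 7, so the d-electron count is 7 − 4 = 3. The d³ configuration leaves the e_g set evenly filled (or empty) — no strong Jahn–Teller driving force.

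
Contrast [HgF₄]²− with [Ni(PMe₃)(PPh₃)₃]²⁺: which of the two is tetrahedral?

For [HgF₄]²−: Summing ligand charges against the −2 overall charge gives an oxidation state of +2 for mercury. Hg sits in group 12, so the d-electron count is 12 − 2 = 10. A d¹⁰ ion has no crystal-field stabilisation preference between square planar and tetrahedral, so four ligands adopt the sterically favoured tetrahedral geometry. → tetrahedral.
For [Ni(PMe₃)(PPh₃)₃]²⁺: Summing ligand charges against the +2 overall charge gives an oxidation state of +2 for nickel. Group 10 minus oxidation state 2 gives a d⁸ configuration. Trimethylphosphine and triphenylphosphine are strong-field ligands (high in the spectrochemical series). A 3d d⁸ ion with strong-field ligands gains enough CFSE to favour square planar over tetrahedral. → square planar.

[HgF₄]²−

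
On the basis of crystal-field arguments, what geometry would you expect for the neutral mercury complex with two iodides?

linear

Each iodide is −1; balancing the 0 overall charge requires Hg(II).
Group 12 minus oxidation state 2 gives a d¹⁰ configuration.
Coordination number: 2.
A d¹⁰ ion with only two ligands adopts a linear arrangement (sp hybridisation; no CFSE preference).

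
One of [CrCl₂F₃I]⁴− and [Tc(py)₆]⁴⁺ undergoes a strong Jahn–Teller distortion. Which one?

[CrCl₂F₃I]⁴−

[CrCl₂F₃I]⁴−: Ligand charges: each chloride is −1; each fluoride is −1; each iodide is −1. With an overall charge of −4 the chromium centre must be in the +2 oxidation state. Cr sits in group 6, so the d-electron count is 6 − 2 = 4. Chloride, fluoride, and iodide are weak-field ligands for a first-row metal, so the complex is high-spin. The t₂g³e_g¹ (high-spin) configuration has an unevenly filled e_g set; the Jahn–Teller theorem predicts a tetragonal distortion (typically axial elongation) to lift the degeneracy.
[Tc(py)₆]⁴⁺: Ligand charges: pyridine is neutral. With an overall charge of +4 the technetium centre must be in the +4 oxidation state. Group 7 minus oxidation state 4 gives a d³ configuration. The d³ configuration leaves the e_g set evenly filled (or empty) — no strong Jahn–Teller driving force.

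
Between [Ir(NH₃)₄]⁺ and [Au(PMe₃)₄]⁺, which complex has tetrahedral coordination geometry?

For [Ir(NH₃)₄]⁺: Summing ligand charges against the +1 overall charge gives an oxidation state of +1 for iridium. Iridium is a group-9 element; Ir(I) is therefore d⁸. A 5d d⁸ ion has a large crystal-field splitting; square planar leaves the high-energy d_{x²−y²} orbital empty and maximises CFSE. → square planar.
For [Au(PMe₃)₄]⁺: Ligand charges: trimethylphosphine is neutral. With an overall charge of +1 the gold centre must be in the +1 oxidation state. Group 11 minus oxidation state 1 gives a d¹⁰ configuration. A d¹⁰ ion has no crystal-field stabilisation preference between square planar and tetrahedral, so four ligands adopt the sterically favoured tetrahedral geometry. → tetrahedral.

[Au(PMe₃)₄]⁺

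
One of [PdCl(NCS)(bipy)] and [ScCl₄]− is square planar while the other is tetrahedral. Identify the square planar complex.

For [PdCl(NCS)(bipy)]: Ligand charges: each chloride is −1; each isothiocyanate is −1; 2,2′-bipyridine is neutral. With an overall charge of 0 the palladium centre must be in the +2 oxidation state. Pd sits in group 10, so the d-electron count is 10 − 2 = 8. A 4d d⁸ ion has a large crystal-field splitting; square planar leaves the high-energy d_{x²−y²} orbital empty and maximises CFSE. → square planar.
For [ScCl₄]−: Summing ligand charges against the −1 overall charge gives an oxidation state of +3 for scandium. Group 3 minus oxidation state 3 gives a d⁰ configuration. A d⁰ ion has no crystal-field stabilisation preference between square planar and tetrahedral, so four ligands adopt the sterically favoured tetrahedral geometry. → tetrahedral.

[PdCl(NCS)(bipy)]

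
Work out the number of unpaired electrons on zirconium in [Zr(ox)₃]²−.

0 unpaired electrons

Ligand charges: each oxalate is −2. With an overall charge of −2 the zirconium centre must be in the +4 oxidation state.
Zirconium is a group-4 element; Zr(IV) is therefore d⁰.
Counting donor atoms: 3×oxalate (bidentate) → 6 donors. Coordination number = 6.
In an octahedral field the d⁰ configuration is t₂g⁰e_g⁰, giving 0 unpaired electrons.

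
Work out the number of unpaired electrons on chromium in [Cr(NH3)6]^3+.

Summing ligand charges against the +3 overall charge gives an oxidation state of +3 for chromium.
Cr sits in group 6, so the d-electron count is 6 − 3 = 3.
In an octahedral field the d³ configuration is t₂g³e_g⁰ (only one arrangement possible), giving 3 unpaired electrons.

3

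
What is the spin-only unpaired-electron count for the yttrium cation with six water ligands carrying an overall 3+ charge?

0

Summing ligand charges against the +3 overall charge gives an oxidation state of +3 for yttrium.
Y sits in group 3, so the d-electron count is 3 − 3 = 0.
In an octahedral field the d⁰ configuration is t₂g⁰e_g⁰, giving 0 unpaired electrons.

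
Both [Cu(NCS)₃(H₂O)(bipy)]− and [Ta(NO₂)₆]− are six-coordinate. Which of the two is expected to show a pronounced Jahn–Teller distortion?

[Cu(NCS)₃(H₂O)(bipy)]−: Ligand charges: each isothiocyanate is −1; water is neutral; 2,2′-bipyridine is neutral. With an overall charge of −1 the copper centre must be in the +2 oxidation state. Cu sits in group 11, so the d-electron count is 11 − 2 = 9. The t₂g⁶e_g³ configuration has an unevenly filled e_g set; the Jahn–Teller theorem predicts a tetragonal distortion (typically axial elongation) to lift the degeneracy.
[Ta(NO₂)₆]−: Ligand charges: each nitro (N-bound nitrite) is −1. With an overall charge of −1 the tantalum centre must be in the +5 oxidation state. Tantalum is a group-5 element; Ta(V) is therefore d⁰. The d⁰ configuration leaves the e_g set evenly filled (or empty) — no strong Jahn–Teller driving force.

[Cu(NCS)₃(H₂O)(bipy)]−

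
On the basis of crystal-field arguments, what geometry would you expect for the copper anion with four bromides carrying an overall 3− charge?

tetrahedral

Summing ligand charges against the −3 overall charge gives an oxidation state of +1 for copper.
Copper is a group-11 element; Cu(I) is therefore d¹⁰.
With 4 monodentate ligands the coordination number is 4.
A d¹⁰ ion has no crystal-field stabilisation preference between square planar and tetrahedral, so four ligands adopt the sterically favoured tetrahedral geometry.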